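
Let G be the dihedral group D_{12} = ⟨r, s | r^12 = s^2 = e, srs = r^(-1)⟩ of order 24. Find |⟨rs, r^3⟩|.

8

|⟨rs⟩| = 2 and |⟨r^3⟩| = 4, so |H| is a multiple of lcm(2, 4) = 4 and divides |G| = 24.
Closing under the operation: H = {e, r^3, r^6, r^9, rs, r^4s, r^7s, r^10s}, so |H| = 8.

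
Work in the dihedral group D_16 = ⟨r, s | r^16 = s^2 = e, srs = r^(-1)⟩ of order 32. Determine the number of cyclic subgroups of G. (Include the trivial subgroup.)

Group the elements of G by the cyclic subgroup they generate; each cyclic subgroup of order d accounts for φ(d) elements.
Cyclic subgroups by order — order 1: 1; order 2: 17; order 4: 1; order 8: 1; order 16: 1.
Total: 21.

21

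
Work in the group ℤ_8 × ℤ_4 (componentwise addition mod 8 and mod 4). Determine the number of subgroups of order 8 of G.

|G| = 32 and 8 | 32, so subgroups of order 8 are possible by Lagrange.
The subgroups of order 8 are: {(0,0), (0,1), (0,2), (0,3), (4,0), (4,1), (4,2), (4,3)}; {(0,0), (0,2), (2,0), (2,2), (4,0), (4,2), (6,0), (6,2)}; {(0,0), (0,2), (2,1), (2,3), (4,0), (4,2), (6,1), (6,3)}; {(0,0), (1,0), (2,0), (3,0), (4,0), (5,0), (6,0), (7,0)}; … (7 in all).
So G has 7 subgroups of order 8.

7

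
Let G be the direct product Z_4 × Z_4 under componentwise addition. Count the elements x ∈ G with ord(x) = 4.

An element (a,b) has order lcm(ord(a), ord(b)); count pairs with lcm equal to 4.
Enumerating gives 12 such elements.

12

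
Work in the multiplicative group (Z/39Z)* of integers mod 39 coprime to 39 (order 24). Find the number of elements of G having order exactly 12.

The elements of order 12 are: 2, 7, 11, 19, 20, 28, 32, 37.
That's 8.

8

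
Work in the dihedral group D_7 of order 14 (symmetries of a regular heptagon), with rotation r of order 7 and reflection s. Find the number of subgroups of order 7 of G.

|G| = 14 and 7 | 14, so subgroups of order 7 are possible by Lagrange.
The subgroups of order 7 are: {e, r, r^2, r^3, r^4, r^5, r^6}.
So G has 1 subgroup of order 7.

1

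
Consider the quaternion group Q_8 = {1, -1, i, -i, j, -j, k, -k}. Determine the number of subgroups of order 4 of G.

|G| = 8 and 4 | 8, so subgroups of order 4 are possible by Lagrange.
The subgroups of order 4 are: {1, -1, i, -i}; {1, -1, j, -j}; {1, -1, k, -k}.
So G has 3 subgroups of order 4.

3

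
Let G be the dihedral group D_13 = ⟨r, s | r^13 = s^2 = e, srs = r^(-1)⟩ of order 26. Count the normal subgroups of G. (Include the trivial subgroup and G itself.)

G has 16 subgroups. Checking conjugation-invariance by order — order 1: 1/1 normal; order 2: 0/13 normal; order 13: 1/1 normal; order 26: 1/1 normal.
Total normal subgroups: 3.

3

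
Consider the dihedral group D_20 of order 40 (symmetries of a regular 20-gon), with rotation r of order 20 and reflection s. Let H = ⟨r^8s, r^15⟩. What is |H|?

8

|⟨r^8s⟩| = 2 and |⟨r^15⟩| = 4, so |H| is a multiple of lcm(2, 4) = 4 and divides |G| = 40.
Closing under the operation: H = {e, r^5, r^10, r^15, r^3s, r^8s, r^13s, r^18s}, so |H| = 8.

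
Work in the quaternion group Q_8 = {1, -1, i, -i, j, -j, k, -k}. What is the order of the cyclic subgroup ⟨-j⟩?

Computing powers of -j: the smallest k with (-j)^k = e is k = 4.

4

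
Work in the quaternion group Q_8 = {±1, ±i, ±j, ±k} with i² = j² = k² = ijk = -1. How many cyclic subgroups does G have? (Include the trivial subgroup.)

5

Each element a generates a cyclic subgroup ⟨a⟩; distinct elements may generate the same one (a cyclic group of order d has φ(d) generators).
Cyclic subgroups by order — order 1: 1; order 2: 1; order 4: 3.
Total: 5.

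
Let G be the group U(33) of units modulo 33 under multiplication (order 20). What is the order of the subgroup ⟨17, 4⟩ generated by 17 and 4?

|⟨17⟩| = 10 and |⟨4⟩| = 5, so |H| is a multiple of lcm(10, 5) = 10 and divides |G| = 20.
Closing under the operation: H = {1, 2, 4, 8, 16, 17, 25, 29, 31, 32}, so |H| = 10.

10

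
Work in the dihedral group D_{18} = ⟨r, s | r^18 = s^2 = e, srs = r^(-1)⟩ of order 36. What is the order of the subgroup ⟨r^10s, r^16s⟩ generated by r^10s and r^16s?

|⟨r^10s⟩| = 2 and |⟨r^16s⟩| = 2, so |H| is a multiple of lcm(2, 2) = 2 and divides |G| = 36.
Closing under the operation: H = {e, r^6, r^12, r^4s, r^10s, r^16s}, so |H| = 6.

6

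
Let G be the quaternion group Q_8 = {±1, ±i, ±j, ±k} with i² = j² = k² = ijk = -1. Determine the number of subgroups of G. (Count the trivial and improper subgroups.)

6

|G| = 8, so by Lagrange every subgroup order divides 8. Divisors: 1, 2, 4, 8.
Subgroups by order — order 1: 1; order 2: 1; order 4: 3; order 8: 1.
Total: 1 + 1 + 3 + 1 = 6.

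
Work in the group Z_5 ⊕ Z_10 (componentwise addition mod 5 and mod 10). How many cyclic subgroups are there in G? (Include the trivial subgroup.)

A cyclic subgroup of order d is generated by each of its φ(d) elements of order d, so the cyclic subgroups of order d number (#elements of order d)/φ(d).
Cyclic subgroups by order — order 1: 1; order 2: 1; order 5: 6; order 10: 6.
Total: 14.

14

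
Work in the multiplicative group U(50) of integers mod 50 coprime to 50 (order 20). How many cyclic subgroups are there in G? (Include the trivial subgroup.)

6

Group the elements of G by the cyclic subgroup they generate; each cyclic subgroup of order d accounts for φ(d) elements.
Cyclic subgroups by order — order 1: 1; order 2: 1; order 4: 1; order 5: 1; order 10: 1; order 20: 1.
Total: 6.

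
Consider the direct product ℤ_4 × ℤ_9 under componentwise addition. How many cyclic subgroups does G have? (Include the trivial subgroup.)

A cyclic subgroup of order d is generated by each of its φ(d) elements of order d, so the cyclic subgroups of order d number (#elements of order d)/φ(d).
Cyclic subgroups by order — order 1: 1; order 2: 1; order 3: 1; order 4: 1; order 6: 1; order 9: 1; order 12: 1; order 18: 1; order 36: 1.
Total: 9.

9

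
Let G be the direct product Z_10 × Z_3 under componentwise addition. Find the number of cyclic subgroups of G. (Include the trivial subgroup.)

Each element a generates a cyclic subgroup ⟨a⟩; distinct elements may generate the same one (a cyclic group of order d has φ(d) generators).
Cyclic subgroups by order — order 1: 1; order 2: 1; order 3: 1; order 5: 1; order 6: 1; order 10: 1; order 15: 1; order 30: 1.
Total: 8.

8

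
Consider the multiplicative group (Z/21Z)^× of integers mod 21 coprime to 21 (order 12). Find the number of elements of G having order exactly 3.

The elements of order 3 are: 4, 16.
That's 2.

2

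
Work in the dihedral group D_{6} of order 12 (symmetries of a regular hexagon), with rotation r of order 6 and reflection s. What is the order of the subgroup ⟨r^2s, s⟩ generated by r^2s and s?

6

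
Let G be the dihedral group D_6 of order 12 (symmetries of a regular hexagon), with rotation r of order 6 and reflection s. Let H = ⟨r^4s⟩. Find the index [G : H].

6

|⟨r^4s⟩| = 2 and |G| = 12.
By Lagrange, [G : H] = |G|/|H| = 12/2 = 6.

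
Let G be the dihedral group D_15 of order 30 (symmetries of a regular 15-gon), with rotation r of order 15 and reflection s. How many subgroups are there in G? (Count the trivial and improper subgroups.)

|G| = 30, so by Lagrange every subgroup order divides 30. Divisors: 1, 2, 3, 5, 6, 10, 15, 30.
Subgroups by order — order 1: 1; order 2: 15; order 3: 1; order 5: 1; order 6: 5; order 10: 3; order 15: 1; order 30: 1.
Total: 1 + 15 + 1 + 1 + 5 + 3 + 1 + 1 = 28.

28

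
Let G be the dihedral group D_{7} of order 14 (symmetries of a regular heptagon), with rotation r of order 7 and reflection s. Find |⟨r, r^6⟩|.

7

|⟨r⟩| = 7 and |⟨r^6⟩| = 7, so |H| is a multiple of lcm(7, 7) = 7 and divides |G| = 14.
Closing under the operation: H = {e, r, r^2, r^3, r^4, r^5, r^6}, so |H| = 7.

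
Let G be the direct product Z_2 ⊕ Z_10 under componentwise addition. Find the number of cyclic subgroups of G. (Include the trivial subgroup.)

Each element a generates a cyclic subgroup ⟨a⟩; distinct elements may generate the same one (a cyclic group of order d has φ(d) generators).
Cyclic subgroups by order — order 1: 1; order 2: 3; order 5: 1; order 10: 3.
Total: 8.

8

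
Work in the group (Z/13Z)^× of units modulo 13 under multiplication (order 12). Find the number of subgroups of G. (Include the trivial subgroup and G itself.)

6

|G| = 12, so by Lagrange every subgroup order divides 12. Divisors: 1, 2, 3, 4, 6, 12.
Subgroups by order — order 1: 1; order 2: 1; order 3: 1; order 4: 1; order 6: 1; order 12: 1.
Total: 1 + 1 + 1 + 1 + 1 + 1 = 6.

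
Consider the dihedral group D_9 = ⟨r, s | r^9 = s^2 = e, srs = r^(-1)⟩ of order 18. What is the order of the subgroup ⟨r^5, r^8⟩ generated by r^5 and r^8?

9

|⟨r^5⟩| = 9 and |⟨r^8⟩| = 9, so |H| is a multiple of lcm(9, 9) = 9 and divides |G| = 18.
Closing under the operation: H = {e, r, r^2, r^3, r^4, r^5, r^6, r^7, r^8}, so |H| = 9.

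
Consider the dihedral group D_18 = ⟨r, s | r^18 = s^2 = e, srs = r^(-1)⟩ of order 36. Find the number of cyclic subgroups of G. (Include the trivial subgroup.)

24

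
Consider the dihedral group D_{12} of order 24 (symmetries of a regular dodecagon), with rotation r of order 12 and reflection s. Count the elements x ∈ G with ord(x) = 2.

Enumerating element orders in G gives 13 elements of order 2.

13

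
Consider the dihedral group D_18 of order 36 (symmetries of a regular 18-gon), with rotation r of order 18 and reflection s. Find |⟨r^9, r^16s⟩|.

|⟨r^9⟩| = 2 and |⟨r^16s⟩| = 2, so |H| is a multiple of lcm(2, 2) = 2 and divides |G| = 36.
Closing under the operation: H = {e, r^9, r^7s, r^16s}, so |H| = 4.

4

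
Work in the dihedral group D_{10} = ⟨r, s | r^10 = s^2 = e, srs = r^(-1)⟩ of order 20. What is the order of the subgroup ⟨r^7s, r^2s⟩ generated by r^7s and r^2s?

|⟨r^7s⟩| = 2 and |⟨r^2s⟩| = 2, so |H| is a multiple of lcm(2, 2) = 2 and divides |G| = 20.
Closing under the operation: H = {e, r^5, r^2s, r^7s}, so |H| = 4.

4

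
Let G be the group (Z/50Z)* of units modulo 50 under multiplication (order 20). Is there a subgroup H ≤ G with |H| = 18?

18 does not divide |G| = 20, so by Lagrange no subgroup of order 18 exists.

No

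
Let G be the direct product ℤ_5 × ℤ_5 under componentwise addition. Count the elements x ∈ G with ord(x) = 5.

24

An element (a,b) has order lcm(ord(a), ord(b)); count pairs with lcm equal to 5.
Enumerating gives 24 such elements.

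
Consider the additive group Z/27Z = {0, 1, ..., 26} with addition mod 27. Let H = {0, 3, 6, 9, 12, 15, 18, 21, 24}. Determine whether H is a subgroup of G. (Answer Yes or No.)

|H| = 9 divides |G| = 27, consistent with Lagrange.
H contains the identity, every element's inverse is in H, and H is closed under +: it is a subgroup.
In fact H = ⟨3⟩.

Yes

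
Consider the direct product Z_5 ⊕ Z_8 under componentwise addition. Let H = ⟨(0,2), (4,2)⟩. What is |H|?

|⟨(0,2)⟩| = 4 and |⟨(4,2)⟩| = 20, so |H| is a multiple of lcm(4, 20) = 20 and divides |G| = 40.
Closing under the operation: H = {(0,0), (0,2), (0,4), (0,6), (1,0), (1,2), (1,4), (1,6), (2,0), (2,2), (2,4), (2,6), (3,0), (3,2), (3,4), (3,6), (4,0), (4,2), (4,4), (4,6)}, so |H| = 20.

20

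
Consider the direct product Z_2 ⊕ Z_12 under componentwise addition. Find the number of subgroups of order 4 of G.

3

|G| = 24 and 4 | 24, so subgroups of order 4 are possible by Lagrange.
The subgroups of order 4 are: {(0,0), (0,3), (0,6), (0,9)}; {(0,0), (0,6), (1,0), (1,6)}; {(0,0), (0,6), (1,3), (1,9)}.
So G has 3 subgroups of order 4.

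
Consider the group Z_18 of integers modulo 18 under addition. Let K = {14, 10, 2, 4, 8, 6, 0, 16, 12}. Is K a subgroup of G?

Yes

|K| = 9 divides |G| = 18, consistent with Lagrange.
K contains the identity, every element's inverse is in K, and K is closed under +: it is a subgroup.
In fact K = ⟨2⟩.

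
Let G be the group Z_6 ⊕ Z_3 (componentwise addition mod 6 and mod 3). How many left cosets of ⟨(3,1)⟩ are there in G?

3

|⟨(3,1)⟩| = 6 and |G| = 18.
By Lagrange, [G : H] = |G|/|H| = 18/6 = 3.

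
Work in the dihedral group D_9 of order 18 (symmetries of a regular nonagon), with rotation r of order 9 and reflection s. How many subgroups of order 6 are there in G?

3

|G| = 18 and 6 | 18, so subgroups of order 6 are possible by Lagrange.
The subgroups of order 6 are: {e, r^3, r^6, r^2s, r^5s, r^8s}; {e, r^3, r^6, s, r^3s, r^6s}; {e, r^3, r^6, rs, r^4s, r^7s}.
So G has 3 subgroups of order 6.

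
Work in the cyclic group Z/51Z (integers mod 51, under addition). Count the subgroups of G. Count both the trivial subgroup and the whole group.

A cyclic group of order 51 has exactly one subgroup for each divisor of 51.
Divisors of 51: 1, 3, 17, 51.
So Z/51Z has 4 subgroups.

4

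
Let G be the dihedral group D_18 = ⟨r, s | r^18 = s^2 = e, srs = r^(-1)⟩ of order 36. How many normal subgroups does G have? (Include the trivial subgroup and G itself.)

G has 45 subgroups. Checking conjugation-invariance by order — order 1: 1/1 normal; order 2: 1/19 normal; order 3: 1/1 normal; order 4: 0/9 normal; order 6: 1/7 normal; order 9: 1/1 normal; order 12: 0/3 normal; order 18: 3/3 normal; order 36: 1/1 normal.
Total normal subgroups: 9.

9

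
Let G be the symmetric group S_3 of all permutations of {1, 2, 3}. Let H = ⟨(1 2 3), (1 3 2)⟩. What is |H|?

3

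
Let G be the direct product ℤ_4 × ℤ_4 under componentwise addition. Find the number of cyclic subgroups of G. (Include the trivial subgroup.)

10

A cyclic subgroup of order d is generated by each of its φ(d) elements of order d, so the cyclic subgroups of order d number (#elements of order d)/φ(d).
Cyclic subgroups by order — order 1: 1; order 2: 3; order 4: 6.
Total: 10.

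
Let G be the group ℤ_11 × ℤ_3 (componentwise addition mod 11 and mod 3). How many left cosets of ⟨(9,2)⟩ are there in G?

|⟨(9,2)⟩| = 33 and |G| = 33.
By Lagrange, [G : H] = |G|/|H| = 33/33 = 1.

1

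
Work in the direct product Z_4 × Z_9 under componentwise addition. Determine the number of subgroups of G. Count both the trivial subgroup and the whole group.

|G| = 36, so by Lagrange every subgroup order divides 36. Divisors: 1, 2, 3, 4, 6, 9, 12, 18, 36.
Subgroups by order — order 1: 1; order 2: 1; order 3: 1; order 4: 1; order 6: 1; order 9: 1; order 12: 1; order 18: 1; order 36: 1.
Total: 1 + 1 + 1 + 1 + 1 + 1 + 1 + 1 + 1 = 9.

9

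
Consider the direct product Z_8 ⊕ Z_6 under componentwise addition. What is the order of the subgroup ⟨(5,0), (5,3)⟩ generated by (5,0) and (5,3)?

16

|⟨(5,0)⟩| = 8 and |⟨(5,3)⟩| = 8, so |H| is a multiple of lcm(8, 8) = 8 and divides |G| = 48.
Closing under the operation: H = {(0,0), (0,3), (1,0), (1,3), (2,0), (2,3), (3,0), (3,3), (4,0), (4,3), (5,0), (5,3), (6,0), (6,3), (7,0), (7,3)}, so |H| = 16.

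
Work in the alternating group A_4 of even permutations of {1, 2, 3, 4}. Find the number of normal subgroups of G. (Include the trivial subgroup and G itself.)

3

G has 10 subgroups. Checking conjugation-invariance by order — order 1: 1/1 normal; order 2: 0/3 normal; order 3: 0/4 normal; order 4: 1/1 normal; order 12: 1/1 normal.
Total normal subgroups: 3.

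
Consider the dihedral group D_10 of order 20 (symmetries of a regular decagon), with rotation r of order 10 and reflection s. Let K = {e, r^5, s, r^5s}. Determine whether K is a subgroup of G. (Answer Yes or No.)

|K| = 4 divides |G| = 20, consistent with Lagrange.
K contains the identity, every element's inverse is in K, and K is closed under ·: it is a subgroup.

Yes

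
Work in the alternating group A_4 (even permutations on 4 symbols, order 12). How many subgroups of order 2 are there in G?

|G| = 12 and 2 | 12, so subgroups of order 2 are possible by Lagrange.
The subgroups of order 2 are: {e, (1 2)(3 4)}; {e, (1 3)(2 4)}; {e, (1 4)(2 3)}.
So G has 3 subgroups of order 2.

3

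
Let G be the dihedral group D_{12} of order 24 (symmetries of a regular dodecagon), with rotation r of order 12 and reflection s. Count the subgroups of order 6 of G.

5

|G| = 24 and 6 | 24, so subgroups of order 6 are possible by Lagrange.
The subgroups of order 6 are: {e, r^2, r^4, r^6, r^8, r^10}; {e, r^4, r^8, r^2s, r^6s, r^10s}; {e, r^4, r^8, r^3s, r^7s, r^11s}; {e, r^4, r^8, s, r^4s, r^8s}; … (5 in all).
So G has 5 subgroups of order 6.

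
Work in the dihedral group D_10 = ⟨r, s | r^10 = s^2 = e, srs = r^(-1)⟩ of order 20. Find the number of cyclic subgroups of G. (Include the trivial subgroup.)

14

Group the elements of G by the cyclic subgroup they generate; each cyclic subgroup of order d accounts for φ(d) elements.
Cyclic subgroups by order — order 1: 1; order 2: 11; order 5: 1; order 10: 1.
Total: 14.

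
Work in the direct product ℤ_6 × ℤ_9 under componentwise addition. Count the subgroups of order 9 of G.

4

|G| = 54 and 9 | 54, so subgroups of order 9 are possible by Lagrange.
The subgroups of order 9 are: {(0,0), (0,1), (0,2), (0,3), (0,4), (0,5), (0,6), (0,7), (0,8)}; {(0,0), (0,3), (0,6), (2,0), (2,3), (2,6), (4,0), (4,3), (4,6)}; {(0,0), (0,3), (0,6), (2,1), (2,4), (2,7), (4,2), (4,5), (4,8)}; {(0,0), (0,3), (0,6), (2,2), (2,5), (2,8), (4,1), (4,4), (4,7)}.
So G has 4 subgroups of order 9.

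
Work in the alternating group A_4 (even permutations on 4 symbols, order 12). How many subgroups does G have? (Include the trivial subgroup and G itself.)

|G| = 12, so by Lagrange every subgroup order divides 12. Divisors: 1, 2, 3, 4, 6, 12.
Subgroups by order — order 1: 1; order 2: 3; order 3: 4; order 4: 1; order 6: 0; order 12: 1.
Total: 1 + 3 + 4 + 1 + 0 + 1 = 10.

10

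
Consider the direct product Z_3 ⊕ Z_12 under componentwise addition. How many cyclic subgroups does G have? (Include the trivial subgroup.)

15

A cyclic subgroup of order d is generated by each of its φ(d) elements of order d, so the cyclic subgroups of order d number (#elements of order d)/φ(d).
Cyclic subgroups by order — order 1: 1; order 2: 1; order 3: 4; order 4: 1; order 6: 4; order 12: 4.
Total: 15.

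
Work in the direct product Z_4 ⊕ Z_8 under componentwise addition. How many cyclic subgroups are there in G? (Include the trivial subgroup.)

Group the elements of G by the cyclic subgroup they generate; each cyclic subgroup of order d accounts for φ(d) elements.
Cyclic subgroups by order — order 1: 1; order 2: 3; order 4: 6; order 8: 4.
Total: 14.

14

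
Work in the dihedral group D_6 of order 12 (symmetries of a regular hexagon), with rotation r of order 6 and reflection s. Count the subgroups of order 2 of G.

7

|G| = 12 and 2 | 12, so subgroups of order 2 are possible by Lagrange.
The subgroups of order 2 are: {e, r^2s}; {e, r^3}; {e, r^3s}; {e, r^4s}; … (7 in all).
So G has 7 subgroups of order 2.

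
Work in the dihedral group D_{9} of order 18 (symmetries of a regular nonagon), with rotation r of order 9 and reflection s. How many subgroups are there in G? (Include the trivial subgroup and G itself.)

|G| = 18, so by Lagrange every subgroup order divides 18. Divisors: 1, 2, 3, 6, 9, 18.
Subgroups by order — order 1: 1; order 2: 9; order 3: 1; order 6: 3; order 9: 1; order 18: 1.
Total: 1 + 9 + 1 + 3 + 1 + 1 = 16.

16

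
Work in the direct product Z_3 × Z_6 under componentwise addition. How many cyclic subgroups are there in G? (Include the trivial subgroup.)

A cyclic subgroup of order d is generated by each of its φ(d) elements of order d, so the cyclic subgroups of order d number (#elements of order d)/φ(d).
Cyclic subgroups by order — order 1: 1; order 2: 1; order 3: 4; order 6: 4.
Total: 10.

10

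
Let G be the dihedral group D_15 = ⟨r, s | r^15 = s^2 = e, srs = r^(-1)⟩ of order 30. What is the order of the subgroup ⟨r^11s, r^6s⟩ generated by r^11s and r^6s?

|⟨r^11s⟩| = 2 and |⟨r^6s⟩| = 2, so |H| is a multiple of lcm(2, 2) = 2 and divides |G| = 30.
Closing under the operation: H = {e, r^5, r^10, rs, r^6s, r^11s}, so |H| = 6.

6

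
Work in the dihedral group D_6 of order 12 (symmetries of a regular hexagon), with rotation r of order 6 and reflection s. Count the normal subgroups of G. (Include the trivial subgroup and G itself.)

G has 16 subgroups. Checking conjugation-invariance by order — order 1: 1/1 normal; order 2: 1/7 normal; order 3: 1/1 normal; order 4: 0/3 normal; order 6: 3/3 normal; order 12: 1/1 normal.
Total normal subgroups: 7.

7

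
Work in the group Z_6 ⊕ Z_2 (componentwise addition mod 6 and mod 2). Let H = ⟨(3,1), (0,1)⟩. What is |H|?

|⟨(3,1)⟩| = 2 and |⟨(0,1)⟩| = 2, so |H| is a multiple of lcm(2, 2) = 2 and divides |G| = 12.
Closing under the operation: H = {(0,0), (0,1), (3,0), (3,1)}, so |H| = 4.

4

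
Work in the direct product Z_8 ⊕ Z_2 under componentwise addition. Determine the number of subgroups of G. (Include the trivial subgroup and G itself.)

11

|G| = 16, so by Lagrange every subgroup order divides 16. Divisors: 1, 2, 4, 8, 16.
Subgroups by order — order 1: 1; order 2: 3; order 4: 3; order 8: 3; order 16: 1.
Total: 1 + 3 + 3 + 3 + 1 = 11.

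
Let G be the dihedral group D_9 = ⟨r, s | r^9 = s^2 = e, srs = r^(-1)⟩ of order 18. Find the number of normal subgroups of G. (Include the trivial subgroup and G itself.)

4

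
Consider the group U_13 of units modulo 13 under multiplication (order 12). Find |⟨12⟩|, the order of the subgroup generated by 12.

2

Compute successive powers of 12 mod 13: 12, 1; 12^2 ≡ 1 (mod 13).
So |⟨12⟩| = 2.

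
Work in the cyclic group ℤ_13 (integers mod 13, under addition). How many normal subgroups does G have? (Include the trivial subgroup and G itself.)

G is abelian, so every subgroup is normal.
G has 2 subgroups in total, hence 2 normal subgroups.

2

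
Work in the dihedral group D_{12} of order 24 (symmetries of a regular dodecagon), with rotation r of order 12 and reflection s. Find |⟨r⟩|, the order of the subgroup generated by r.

Computing powers of r: the smallest k with (r)^k = e is k = 12.

12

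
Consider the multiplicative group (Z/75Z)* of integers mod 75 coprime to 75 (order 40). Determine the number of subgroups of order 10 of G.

3

|G| = 40 and 10 | 40, so subgroups of order 10 are possible by Lagrange.
The subgroups of order 10 are: {1, 11, 16, 26, 31, 41, 46, 56, 61, 71}; {1, 14, 16, 29, 31, 44, 46, 59, 61, 74}; {1, 4, 16, 19, 31, 34, 46, 49, 61, 64}.
So G has 3 subgroups of order 10.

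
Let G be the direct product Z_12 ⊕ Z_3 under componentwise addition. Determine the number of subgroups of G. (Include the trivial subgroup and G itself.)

18

|G| = 36, so by Lagrange every subgroup order divides 36. Divisors: 1, 2, 3, 4, 6, 9, 12, 18, 36.
Subgroups by order — order 1: 1; order 2: 1; order 3: 4; order 4: 1; order 6: 4; order 9: 1; order 12: 4; order 18: 1; order 36: 1.
Total: 1 + 1 + 4 + 1 + 4 + 1 + 4 + 1 + 1 = 18.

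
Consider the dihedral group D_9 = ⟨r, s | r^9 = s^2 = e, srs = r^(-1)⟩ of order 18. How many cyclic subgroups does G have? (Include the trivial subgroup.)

Each element a generates a cyclic subgroup ⟨a⟩; distinct elements may generate the same one (a cyclic group of order d has φ(d) generators).
Cyclic subgroups by order — order 1: 1; order 2: 9; order 3: 1; order 9: 1.
Total: 12.

12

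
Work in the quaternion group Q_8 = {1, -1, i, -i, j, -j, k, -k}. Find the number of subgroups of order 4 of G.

3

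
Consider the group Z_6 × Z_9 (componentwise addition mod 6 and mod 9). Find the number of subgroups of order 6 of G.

4

|G| = 54 and 6 | 54, so subgroups of order 6 are possible by Lagrange.
The subgroups of order 6 are: {(0,0), (0,3), (0,6), (3,0), (3,3), (3,6)}; {(0,0), (1,0), (2,0), (3,0), (4,0), (5,0)}; {(0,0), (1,3), (2,6), (3,0), (4,3), (5,6)}; {(0,0), (1,6), (2,3), (3,0), (4,6), (5,3)}.
So G has 4 subgroups of order 6.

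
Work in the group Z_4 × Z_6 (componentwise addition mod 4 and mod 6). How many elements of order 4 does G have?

An element (a,b) has order lcm(ord(a), ord(b)); count pairs with lcm equal to 4.
Enumerating gives 4 such elements.

4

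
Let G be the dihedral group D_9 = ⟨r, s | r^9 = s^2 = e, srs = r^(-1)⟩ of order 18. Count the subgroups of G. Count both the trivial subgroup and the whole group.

|G| = 18, so by Lagrange every subgroup order divides 18. Divisors: 1, 2, 3, 6, 9, 18.
Subgroups by order — order 1: 1; order 2: 9; order 3: 1; order 6: 3; order 9: 1; order 18: 1.
Total: 1 + 9 + 1 + 3 + 1 + 1 = 16.

16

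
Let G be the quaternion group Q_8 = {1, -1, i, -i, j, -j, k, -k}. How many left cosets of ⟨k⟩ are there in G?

|⟨k⟩| = 4 and |G| = 8.
By Lagrange, [G : H] = |G|/|H| = 8/4 = 2.

2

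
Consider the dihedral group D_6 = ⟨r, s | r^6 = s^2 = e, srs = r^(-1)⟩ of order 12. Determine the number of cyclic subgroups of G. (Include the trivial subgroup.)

A cyclic subgroup of order d is generated by each of its φ(d) elements of order d, so the cyclic subgroups of order d number (#elements of order d)/φ(d).
Cyclic subgroups by order — order 1: 1; order 2: 7; order 3: 1; order 6: 1.
Total: 10.

10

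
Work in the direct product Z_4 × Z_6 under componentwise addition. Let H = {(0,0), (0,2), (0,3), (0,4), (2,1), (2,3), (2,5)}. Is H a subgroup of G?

No

|H| = 7 does not divide |G| = 24, so by Lagrange H is not a subgroup.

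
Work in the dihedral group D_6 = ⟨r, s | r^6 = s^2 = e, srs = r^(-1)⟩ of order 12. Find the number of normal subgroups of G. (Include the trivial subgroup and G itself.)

7

G has 16 subgroups. Checking conjugation-invariance by order — order 1: 1/1 normal; order 2: 1/7 normal; order 3: 1/1 normal; order 4: 0/3 normal; order 6: 3/3 normal; order 12: 1/1 normal.
Total normal subgroups: 7.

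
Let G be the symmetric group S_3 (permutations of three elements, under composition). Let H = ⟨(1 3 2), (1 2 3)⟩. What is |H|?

|⟨(1 3 2)⟩| = 3 and |⟨(1 2 3)⟩| = 3, so |H| is a multiple of lcm(3, 3) = 3 and divides |G| = 6.
Closing under the operation: H = {e, (1 2 3), (1 3 2)}, so |H| = 3.

3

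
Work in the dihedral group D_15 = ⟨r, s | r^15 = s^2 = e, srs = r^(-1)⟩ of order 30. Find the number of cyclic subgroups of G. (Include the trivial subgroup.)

19

Group the elements of G by the cyclic subgroup they generate; each cyclic subgroup of order d accounts for φ(d) elements.
Cyclic subgroups by order — order 1: 1; order 2: 15; order 3: 1; order 5: 1; order 15: 1.
Total: 19.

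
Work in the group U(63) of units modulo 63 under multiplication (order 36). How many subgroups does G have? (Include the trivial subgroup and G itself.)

30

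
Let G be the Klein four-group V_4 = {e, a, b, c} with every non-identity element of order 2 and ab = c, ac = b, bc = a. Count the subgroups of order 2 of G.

|G| = 4 and 2 | 4, so subgroups of order 2 are possible by Lagrange.
The subgroups of order 2 are: {e, a}; {e, b}; {e, c}.
So G has 3 subgroups of order 2.

3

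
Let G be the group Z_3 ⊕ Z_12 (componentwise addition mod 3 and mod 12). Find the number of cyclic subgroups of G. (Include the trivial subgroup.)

15

Each element a generates a cyclic subgroup ⟨a⟩; distinct elements may generate the same one (a cyclic group of order d has φ(d) generators).
Cyclic subgroups by order — order 1: 1; order 2: 1; order 3: 4; order 4: 1; order 6: 4; order 12: 4.
Total: 15.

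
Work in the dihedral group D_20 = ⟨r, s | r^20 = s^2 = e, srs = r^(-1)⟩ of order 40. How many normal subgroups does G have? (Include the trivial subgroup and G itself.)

9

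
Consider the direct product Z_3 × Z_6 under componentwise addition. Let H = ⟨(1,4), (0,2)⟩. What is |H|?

9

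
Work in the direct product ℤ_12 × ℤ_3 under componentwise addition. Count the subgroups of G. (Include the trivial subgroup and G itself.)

|G| = 36, so by Lagrange every subgroup order divides 36. Divisors: 1, 2, 3, 4, 6, 9, 12, 18, 36.
Subgroups by order — order 1: 1; order 2: 1; order 3: 4; order 4: 1; order 6: 4; order 9: 1; order 12: 4; order 18: 1; order 36: 1.
Total: 1 + 1 + 4 + 1 + 4 + 1 + 4 + 1 + 1 = 18.

18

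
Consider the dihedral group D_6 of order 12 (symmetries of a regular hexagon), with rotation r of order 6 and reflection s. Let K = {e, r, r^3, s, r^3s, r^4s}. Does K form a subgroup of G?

No

r ∈ K but its inverse r^5 ∉ K, so K is not a subgroup.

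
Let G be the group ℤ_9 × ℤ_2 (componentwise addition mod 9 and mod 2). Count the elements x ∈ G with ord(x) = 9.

6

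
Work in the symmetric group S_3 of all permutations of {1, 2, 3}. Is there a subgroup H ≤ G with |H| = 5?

5 does not divide |G| = 6, so by Lagrange no subgroup of order 5 exists.

No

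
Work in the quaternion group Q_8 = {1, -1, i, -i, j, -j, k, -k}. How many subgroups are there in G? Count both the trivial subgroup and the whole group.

|G| = 8, so by Lagrange every subgroup order divides 8. Divisors: 1, 2, 4, 8.
Subgroups by order — order 1: 1; order 2: 1; order 4: 3; order 8: 1.
Total: 1 + 1 + 3 + 1 = 6.

6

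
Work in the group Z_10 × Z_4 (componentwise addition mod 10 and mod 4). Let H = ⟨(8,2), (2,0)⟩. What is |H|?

10

|⟨(8,2)⟩| = 10 and |⟨(2,0)⟩| = 5, so |H| is a multiple of lcm(10, 5) = 10 and divides |G| = 40.
Closing under the operation: H = {(0,0), (0,2), (2,0), (2,2), (4,0), (4,2), (6,0), (6,2), (8,0), (8,2)}, so |H| = 10.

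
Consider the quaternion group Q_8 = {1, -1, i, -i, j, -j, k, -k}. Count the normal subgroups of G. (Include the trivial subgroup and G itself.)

G has 6 subgroups. Checking conjugation-invariance by order — order 1: 1/1 normal; order 2: 1/1 normal; order 4: 3/3 normal; order 8: 1/1 normal.
Total normal subgroups: 6.

6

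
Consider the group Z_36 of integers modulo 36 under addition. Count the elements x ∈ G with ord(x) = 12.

In a cyclic group of order 36, the number of elements of order d (for d | 36) is φ(d).
φ(12) = 4.

4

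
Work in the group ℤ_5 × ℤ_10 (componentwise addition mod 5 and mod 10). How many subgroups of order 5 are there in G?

|G| = 50 and 5 | 50, so subgroups of order 5 are possible by Lagrange.
The subgroups of order 5 are: {(0,0), (0,2), (0,4), (0,6), (0,8)}; {(0,0), (1,0), (2,0), (3,0), (4,0)}; {(0,0), (1,2), (2,4), (3,6), (4,8)}; {(0,0), (1,4), (2,8), (3,2), (4,6)}; … (6 in all).
So G has 6 subgroups of order 5.

6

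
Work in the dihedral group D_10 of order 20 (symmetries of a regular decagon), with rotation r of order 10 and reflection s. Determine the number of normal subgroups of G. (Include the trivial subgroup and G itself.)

7

G has 22 subgroups. Checking conjugation-invariance by order — order 1: 1/1 normal; order 2: 1/11 normal; order 4: 0/5 normal; order 5: 1/1 normal; order 10: 3/3 normal; order 20: 1/1 normal.
Total normal subgroups: 7.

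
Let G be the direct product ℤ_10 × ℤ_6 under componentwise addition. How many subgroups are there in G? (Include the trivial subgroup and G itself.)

20

|G| = 60, so by Lagrange every subgroup order divides 60. Divisors: 1, 2, 3, 4, 5, 6, 10, 12, 15, 20, 30, 60.
Subgroups by order — order 1: 1; order 2: 3; order 3: 1; order 4: 1; order 5: 1; order 6: 3; order 10: 3; order 12: 1; order 15: 1; order 20: 1; order 30: 3; order 60: 1.
Total: 1 + 3 + 1 + 1 + 1 + 3 + 3 + 1 + 1 + 1 + 3 + 1 = 20.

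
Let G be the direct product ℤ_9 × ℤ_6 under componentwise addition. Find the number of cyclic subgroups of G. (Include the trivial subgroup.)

16

Group the elements of G by the cyclic subgroup they generate; each cyclic subgroup of order d accounts for φ(d) elements.
Cyclic subgroups by order — order 1: 1; order 2: 1; order 3: 4; order 6: 4; order 9: 3; order 18: 3.
Total: 16.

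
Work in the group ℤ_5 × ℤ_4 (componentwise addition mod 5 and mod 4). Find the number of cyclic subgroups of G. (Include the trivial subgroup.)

Each element a generates a cyclic subgroup ⟨a⟩; distinct elements may generate the same one (a cyclic group of order d has φ(d) generators).
Cyclic subgroups by order — order 1: 1; order 2: 1; order 4: 1; order 5: 1; order 10: 1; order 20: 1.
Total: 6.

6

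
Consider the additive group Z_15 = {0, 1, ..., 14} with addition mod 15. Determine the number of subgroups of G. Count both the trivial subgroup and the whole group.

4

A cyclic group of order 15 has exactly one subgroup for each divisor of 15.
Divisors of 15: 1, 3, 5, 15.
So Z_15 has 4 subgroups.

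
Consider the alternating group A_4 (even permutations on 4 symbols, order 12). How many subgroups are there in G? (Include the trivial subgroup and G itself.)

|G| = 12, so by Lagrange every subgroup order divides 12. Divisors: 1, 2, 3, 4, 6, 12.
Subgroups by order — order 1: 1; order 2: 3; order 3: 4; order 4: 1; order 6: 0; order 12: 1.
Total: 1 + 3 + 4 + 1 + 0 + 1 = 10.

10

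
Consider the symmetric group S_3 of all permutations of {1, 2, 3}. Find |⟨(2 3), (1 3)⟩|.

|⟨(2 3)⟩| = 2 and |⟨(1 3)⟩| = 2, so |H| is a multiple of lcm(2, 2) = 2 and divides |G| = 6.
Closing {(2 3), (1 3)} under the group operation gives all of G, so |H| = 6.

6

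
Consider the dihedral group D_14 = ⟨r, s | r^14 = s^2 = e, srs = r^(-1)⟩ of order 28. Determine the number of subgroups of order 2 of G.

15

|G| = 28 and 2 | 28, so subgroups of order 2 are possible by Lagrange.
The subgroups of order 2 are: {e, r^10s}; {e, r^11s}; {e, r^12s}; {e, r^13s}; … (15 in all).
So G has 15 subgroups of order 2.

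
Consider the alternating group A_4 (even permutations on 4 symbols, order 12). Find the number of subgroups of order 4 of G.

1

|G| = 12 and 4 | 12, so subgroups of order 4 are possible by Lagrange.
The subgroups of order 4 are: {e, (1 2)(3 4), (1 3)(2 4), (1 4)(2 3)}.
So G has 1 subgroup of order 4.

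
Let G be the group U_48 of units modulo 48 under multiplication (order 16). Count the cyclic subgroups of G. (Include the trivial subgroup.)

12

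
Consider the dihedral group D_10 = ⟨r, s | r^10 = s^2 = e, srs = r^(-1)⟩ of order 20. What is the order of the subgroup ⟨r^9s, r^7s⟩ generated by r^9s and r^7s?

10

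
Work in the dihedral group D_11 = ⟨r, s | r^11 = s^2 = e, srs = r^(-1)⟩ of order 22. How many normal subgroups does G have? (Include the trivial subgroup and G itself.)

3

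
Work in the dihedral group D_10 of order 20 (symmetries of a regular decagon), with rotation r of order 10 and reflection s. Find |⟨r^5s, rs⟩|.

10

|⟨r^5s⟩| = 2 and |⟨rs⟩| = 2, so |H| is a multiple of lcm(2, 2) = 2 and divides |G| = 20.
Closing under the operation: H = {e, r^2, r^4, r^6, r^8, rs, r^3s, r^5s, r^7s, r^9s}, so |H| = 10.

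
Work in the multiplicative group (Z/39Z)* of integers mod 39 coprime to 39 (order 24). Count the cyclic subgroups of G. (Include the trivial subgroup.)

A cyclic subgroup of order d is generated by each of its φ(d) elements of order d, so the cyclic subgroups of order d number (#elements of order d)/φ(d).
Cyclic subgroups by order — order 1: 1; order 2: 3; order 3: 1; order 4: 2; order 6: 3; order 12: 2.
Total: 12.

12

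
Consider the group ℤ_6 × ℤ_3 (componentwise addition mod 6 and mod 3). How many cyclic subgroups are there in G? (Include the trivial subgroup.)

10

A cyclic subgroup of order d is generated by each of its φ(d) elements of order d, so the cyclic subgroups of order d number (#elements of order d)/φ(d).
Cyclic subgroups by order — order 1: 1; order 2: 1; order 3: 4; order 6: 4.
Total: 10.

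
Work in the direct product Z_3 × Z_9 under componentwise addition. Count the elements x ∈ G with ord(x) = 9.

18

An element (a,b) has order lcm(ord(a), ord(b)); count pairs with lcm equal to 9.
Enumerating gives 18 such elements.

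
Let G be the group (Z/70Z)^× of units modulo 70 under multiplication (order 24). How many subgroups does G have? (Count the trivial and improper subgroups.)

16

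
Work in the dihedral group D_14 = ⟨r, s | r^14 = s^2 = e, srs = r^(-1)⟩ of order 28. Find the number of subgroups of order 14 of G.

3

|G| = 28 and 14 | 28, so subgroups of order 14 are possible by Lagrange.
The subgroups of order 14 are: {e, r, r^2, r^3, r^4, r^5, r^6, r^7, r^8, r^9, r^10, r^11, r^12, r^13}; {e, r^2, r^4, r^6, r^8, r^10, r^12, s, r^2s, r^4s, r^6s, r^8s, r^10s, r^12s}; {e, r^2, r^4, r^6, r^8, r^10, r^12, rs, r^3s, r^5s, r^7s, r^9s, r^11s, r^13s}.
So G has 3 subgroups of order 14.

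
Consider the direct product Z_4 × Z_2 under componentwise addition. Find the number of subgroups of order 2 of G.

3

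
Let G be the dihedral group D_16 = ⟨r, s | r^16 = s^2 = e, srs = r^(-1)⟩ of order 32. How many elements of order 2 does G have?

Enumerating element orders in G gives 17 elements of order 2.

17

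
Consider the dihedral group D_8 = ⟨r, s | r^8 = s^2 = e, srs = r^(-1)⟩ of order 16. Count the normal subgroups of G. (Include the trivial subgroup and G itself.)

7

G has 19 subgroups. Checking conjugation-invariance by order — order 1: 1/1 normal; order 2: 1/9 normal; order 4: 1/5 normal; order 8: 3/3 normal; order 16: 1/1 normal.
Total normal subgroups: 7.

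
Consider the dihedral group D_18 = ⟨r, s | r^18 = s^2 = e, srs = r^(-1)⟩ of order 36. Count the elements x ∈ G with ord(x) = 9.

The elements of order 9 are: r^2, r^4, r^8, r^10, r^14, r^16.
That's 6.

6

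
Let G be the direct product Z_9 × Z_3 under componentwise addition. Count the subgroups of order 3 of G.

4

|G| = 27 and 3 | 27, so subgroups of order 3 are possible by Lagrange.
The subgroups of order 3 are: {(0,0), (0,1), (0,2)}; {(0,0), (3,0), (6,0)}; {(0,0), (3,1), (6,2)}; {(0,0), (3,2), (6,1)}.
So G has 4 subgroups of order 3.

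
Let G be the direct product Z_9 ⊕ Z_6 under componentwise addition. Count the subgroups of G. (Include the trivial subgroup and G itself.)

|G| = 54, so by Lagrange every subgroup order divides 54. Divisors: 1, 2, 3, 6, 9, 18, 27, 54.
Subgroups by order — order 1: 1; order 2: 1; order 3: 4; order 6: 4; order 9: 4; order 18: 4; order 27: 1; order 54: 1.
Total: 1 + 1 + 4 + 4 + 4 + 4 + 1 + 1 = 20.

20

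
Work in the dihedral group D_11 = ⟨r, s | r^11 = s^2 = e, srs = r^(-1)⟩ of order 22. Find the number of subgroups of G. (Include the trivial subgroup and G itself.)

|G| = 22, so by Lagrange every subgroup order divides 22. Divisors: 1, 2, 11, 22.
Subgroups by order — order 1: 1; order 2: 11; order 11: 1; order 22: 1.
Total: 1 + 11 + 1 + 1 = 14.

14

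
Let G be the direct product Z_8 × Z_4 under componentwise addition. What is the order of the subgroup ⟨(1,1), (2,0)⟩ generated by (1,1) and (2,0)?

|⟨(1,1)⟩| = 8 and |⟨(2,0)⟩| = 4, so |H| is a multiple of lcm(8, 4) = 8 and divides |G| = 32.
Closing under the operation: H = {(0,0), (0,2), (1,1), (1,3), (2,0), (2,2), (3,1), (3,3), (4,0), (4,2), (5,1), (5,3), (6,0), (6,2), (7,1), (7,3)}, so |H| = 16.

16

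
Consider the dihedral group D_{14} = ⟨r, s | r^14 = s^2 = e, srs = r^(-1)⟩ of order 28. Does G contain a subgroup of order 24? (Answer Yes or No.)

24 does not divide |G| = 28, so by Lagrange no subgroup of order 24 exists.

No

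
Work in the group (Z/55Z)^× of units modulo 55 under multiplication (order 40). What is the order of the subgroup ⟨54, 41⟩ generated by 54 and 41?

20

|⟨54⟩| = 2 and |⟨41⟩| = 10, so |H| is a multiple of lcm(2, 10) = 10 and divides |G| = 40.
Closing under the operation: H = {1, 4, 6, 9, 14, 16, 19, 21, 24, 26, 29, 31, 34, 36, 39, 41, 46, 49, 51, 54}, so |H| = 20.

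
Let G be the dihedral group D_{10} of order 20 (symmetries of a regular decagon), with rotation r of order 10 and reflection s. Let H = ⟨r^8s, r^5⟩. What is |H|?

4

|⟨r^8s⟩| = 2 and |⟨r^5⟩| = 2, so |H| is a multiple of lcm(2, 2) = 2 and divides |G| = 20.
Closing under the operation: H = {e, r^5, r^3s, r^8s}, so |H| = 4.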